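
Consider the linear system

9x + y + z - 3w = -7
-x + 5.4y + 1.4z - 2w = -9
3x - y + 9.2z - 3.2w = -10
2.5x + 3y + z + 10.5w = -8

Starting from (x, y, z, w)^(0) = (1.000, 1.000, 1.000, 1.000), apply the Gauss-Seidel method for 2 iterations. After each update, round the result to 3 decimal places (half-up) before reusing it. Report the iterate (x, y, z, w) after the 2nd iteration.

(-0.532, -1.603, -1.107, -0.072)

Iteration 1:
  x = (-7 - (1)·1.000 - (1)·1.000 - (-3)·1.000) / (9) = -0.667
  y = (-9 - (-1)·-0.667 - (1.4)·1.000 - (-2)·1.000) / (5.4) = -1.679
  z = (-10 - (3)·-0.667 - (-1)·-1.679 - (-3.2)·1.000) / (9.2) = -0.704
  w = (-8 - (2.5)·-0.667 - (3)·-1.679 - (1)·-0.704) / (10.5) = -0.056
Iteration 2:
  x = (-7 - (1)·-1.679 - (1)·-0.704 - (-3)·-0.056) / (9) = -0.532
  y = (-9 - (-1)·-0.532 - (1.4)·-0.704 - (-2)·-0.056) / (5.4) = -1.603
  z = (-10 - (3)·-0.532 - (-1)·-1.603 - (-3.2)·-0.056) / (9.2) = -1.107
  w = (-8 - (2.5)·-0.532 - (3)·-1.603 - (1)·-1.107) / (10.5) = -0.072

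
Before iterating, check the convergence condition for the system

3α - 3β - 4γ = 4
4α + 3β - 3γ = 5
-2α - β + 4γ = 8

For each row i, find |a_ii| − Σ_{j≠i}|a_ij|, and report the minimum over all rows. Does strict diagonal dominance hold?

-4

row 1: |3| − (3+4) = -4
row 2: |3| − (4+3) = -4
row 3: |4| − (2+1) = 1
minimum over rows = -4 → not strictly diagonally dominant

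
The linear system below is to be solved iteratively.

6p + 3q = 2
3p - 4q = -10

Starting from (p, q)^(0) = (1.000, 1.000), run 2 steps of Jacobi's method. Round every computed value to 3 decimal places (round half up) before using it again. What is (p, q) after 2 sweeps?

Iteration 1:
  p = (2 - (3)·1.000) / (6) = -0.167
  q = (-10 - (3)·1.000) / (-4) = 3.250
Iteration 2:
  p = (2 - (3)·3.250) / (6) = -1.292
  q = (-10 - (3)·-0.167) / (-4) = 2.375

(-1.292, 2.375)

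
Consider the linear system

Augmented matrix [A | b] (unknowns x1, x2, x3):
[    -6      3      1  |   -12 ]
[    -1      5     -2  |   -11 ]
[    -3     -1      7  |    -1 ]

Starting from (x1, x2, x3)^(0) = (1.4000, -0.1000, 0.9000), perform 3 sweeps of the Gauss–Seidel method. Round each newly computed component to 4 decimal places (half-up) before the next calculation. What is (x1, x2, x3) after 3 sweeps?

Iteration 1:
  x1 = (-12 - (3)·-0.1000 - (1)·0.9000) / (-6) = 2.1000
  x2 = (-11 - (-1)·2.1000 - (-2)·0.9000) / (5) = -1.4200
  x3 = (-1 - (-3)·2.1000 - (-1)·-1.4200) / (7) = 0.5543
Iteration 2:
  x1 = (-12 - (3)·-1.4200 - (1)·0.5543) / (-6) = 1.3824
  x2 = (-11 - (-1)·1.3824 - (-2)·0.5543) / (5) = -1.7018
  x3 = (-1 - (-3)·1.3824 - (-1)·-1.7018) / (7) = 0.2065
Iteration 3:
  x1 = (-12 - (3)·-1.7018 - (1)·0.2065) / (-6) = 1.1835
  x2 = (-11 - (-1)·1.1835 - (-2)·0.2065) / (5) = -1.8807
  x3 = (-1 - (-3)·1.1835 - (-1)·-1.8807) / (7) = 0.0957

(1.1835, -1.8807, 0.0957)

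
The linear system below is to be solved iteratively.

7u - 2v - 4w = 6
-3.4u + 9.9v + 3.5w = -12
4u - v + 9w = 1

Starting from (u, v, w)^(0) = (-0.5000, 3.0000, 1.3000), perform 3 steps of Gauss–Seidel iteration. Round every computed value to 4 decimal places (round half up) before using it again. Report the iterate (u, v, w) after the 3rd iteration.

(0.6288, -1.0016, -0.2796)

Iteration 1:
  u = (6 - (-2)·3.0000 - (-4)·1.3000) / (7) = 2.4571
  v = (-12 - (-3.4)·2.4571 - (3.5)·1.3000) / (9.9) = -0.8279
  w = (1 - (4)·2.4571 - (-1)·-0.8279) / (9) = -1.0729
Iteration 2:
  u = (6 - (-2)·-0.8279 - (-4)·-1.0729) / (7) = 0.0075
  v = (-12 - (-3.4)·0.0075 - (3.5)·-1.0729) / (9.9) = -0.8302
  w = (1 - (4)·0.0075 - (-1)·-0.8302) / (9) = 0.0155
Iteration 3:
  u = (6 - (-2)·-0.8302 - (-4)·0.0155) / (7) = 0.6288
  v = (-12 - (-3.4)·0.6288 - (3.5)·0.0155) / (9.9) = -1.0016
  w = (1 - (4)·0.6288 - (-1)·-1.0016) / (9) = -0.2796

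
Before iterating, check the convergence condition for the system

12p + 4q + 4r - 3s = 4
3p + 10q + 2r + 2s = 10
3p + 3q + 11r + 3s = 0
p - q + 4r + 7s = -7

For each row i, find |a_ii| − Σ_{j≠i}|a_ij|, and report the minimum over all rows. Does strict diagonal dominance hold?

1

row 1: |12| − (4+4+3) = 1
row 2: |10| − (3+2+2) = 3
row 3: |11| − (3+3+3) = 2
row 4: |7| − (1+1+4) = 1
minimum over rows = 1 → strictly diagonally dominant (convergence guaranteed)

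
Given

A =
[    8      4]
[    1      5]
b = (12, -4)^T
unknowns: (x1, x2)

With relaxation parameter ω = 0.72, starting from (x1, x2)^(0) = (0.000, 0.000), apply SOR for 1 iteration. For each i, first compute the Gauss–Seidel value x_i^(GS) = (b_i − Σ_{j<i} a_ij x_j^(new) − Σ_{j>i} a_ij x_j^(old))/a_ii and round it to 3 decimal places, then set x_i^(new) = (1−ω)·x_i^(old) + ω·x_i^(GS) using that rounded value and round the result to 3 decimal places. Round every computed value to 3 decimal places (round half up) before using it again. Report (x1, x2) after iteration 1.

(1.080, -0.732)

Iteration 1:
  x1: GS value = (12 - (4)·0.000) / (8) = 1.500;  x1 ← (1−ω)·0.000 + ω·1.500 = 1.080
  x2: GS value = (-4 - (1)·1.080) / (5) = -1.016;  x2 ← (1−ω)·0.000 + ω·-1.016 = -0.732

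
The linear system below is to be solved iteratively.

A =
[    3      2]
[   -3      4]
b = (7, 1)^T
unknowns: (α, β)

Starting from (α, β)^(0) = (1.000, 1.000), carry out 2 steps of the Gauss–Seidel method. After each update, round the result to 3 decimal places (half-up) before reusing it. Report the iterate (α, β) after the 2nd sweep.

Iteration 1:
  α = (7 - (2)·1.000) / (3) = 1.667
  β = (1 - (-3)·1.667) / (4) = 1.500
Iteration 2:
  α = (7 - (2)·1.500) / (3) = 1.333
  β = (1 - (-3)·1.333) / (4) = 1.250

(1.333, 1.250)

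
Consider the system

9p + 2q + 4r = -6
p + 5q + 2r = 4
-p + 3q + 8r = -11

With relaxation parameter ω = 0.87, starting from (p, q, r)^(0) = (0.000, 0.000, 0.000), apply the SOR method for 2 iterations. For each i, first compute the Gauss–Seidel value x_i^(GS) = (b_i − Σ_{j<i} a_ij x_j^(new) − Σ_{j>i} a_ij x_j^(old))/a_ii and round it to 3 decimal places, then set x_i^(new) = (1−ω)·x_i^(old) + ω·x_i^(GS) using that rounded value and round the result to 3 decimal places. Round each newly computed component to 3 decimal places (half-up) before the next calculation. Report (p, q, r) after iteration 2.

Iteration 1:
  p: GS value = (-6 - (2)·0.000 - (4)·0.000) / (9) = -0.667;  p ← (1−ω)·0.000 + ω·-0.667 = -0.580
  q: GS value = (4 - (1)·-0.580 - (2)·0.000) / (5) = 0.916;  q ← (1−ω)·0.000 + ω·0.916 = 0.797
  r: GS value = (-11 - (-1)·-0.580 - (3)·0.797) / (8) = -1.746;  r ← (1−ω)·0.000 + ω·-1.746 = -1.519
Iteration 2:
  p: GS value = (-6 - (2)·0.797 - (4)·-1.519) / (9) = -0.169;  p ← (1−ω)·-0.580 + ω·-0.169 = -0.222
  q: GS value = (4 - (1)·-0.222 - (2)·-1.519) / (5) = 1.452;  q ← (1−ω)·0.797 + ω·1.452 = 1.367
  r: GS value = (-11 - (-1)·-0.222 - (3)·1.367) / (8) = -1.915;  r ← (1−ω)·-1.519 + ω·-1.915 = -1.864

(-0.222, 1.367, -1.864)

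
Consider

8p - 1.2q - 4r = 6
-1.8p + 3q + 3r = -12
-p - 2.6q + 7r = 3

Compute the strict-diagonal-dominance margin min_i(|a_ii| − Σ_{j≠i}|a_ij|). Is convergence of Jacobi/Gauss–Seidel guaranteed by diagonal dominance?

row 1: |8| − (1.2+4) = 2.8
row 2: |3| − (1.8+3) = -1.8
row 3: |7| − (1+2.6) = 3.4
minimum over rows = -1.8 → not strictly diagonally dominant

-1.8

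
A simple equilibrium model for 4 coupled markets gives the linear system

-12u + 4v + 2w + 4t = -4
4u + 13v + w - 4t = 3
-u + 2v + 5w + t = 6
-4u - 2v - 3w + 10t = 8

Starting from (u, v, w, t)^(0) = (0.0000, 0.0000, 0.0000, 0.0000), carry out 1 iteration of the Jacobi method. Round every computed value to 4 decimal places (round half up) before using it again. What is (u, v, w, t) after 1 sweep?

Iteration 1:
  u = (-4 - (4)·0.0000 - (2)·0.0000 - (4)·0.0000) / (-12) = 0.3333
  v = (3 - (4)·0.0000 - (1)·0.0000 - (-4)·0.0000) / (13) = 0.2308
  w = (6 - (-1)·0.0000 - (2)·0.0000 - (1)·0.0000) / (5) = 1.2000
  t = (8 - (-4)·0.0000 - (-2)·0.0000 - (-3)·0.0000) / (10) = 0.8000

(0.3333, 0.2308, 1.2000, 0.8000)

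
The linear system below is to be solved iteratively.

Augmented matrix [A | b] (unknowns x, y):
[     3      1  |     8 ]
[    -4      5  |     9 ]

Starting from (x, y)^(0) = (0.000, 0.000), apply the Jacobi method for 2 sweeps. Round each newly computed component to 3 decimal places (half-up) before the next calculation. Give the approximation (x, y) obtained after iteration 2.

(2.067, 3.934)

Iteration 1:
  x = (8 - (1)·0.000) / (3) = 2.667
  y = (9 - (-4)·0.000) / (5) = 1.800
Iteration 2:
  x = (8 - (1)·1.800) / (3) = 2.067
  y = (9 - (-4)·2.667) / (5) = 3.934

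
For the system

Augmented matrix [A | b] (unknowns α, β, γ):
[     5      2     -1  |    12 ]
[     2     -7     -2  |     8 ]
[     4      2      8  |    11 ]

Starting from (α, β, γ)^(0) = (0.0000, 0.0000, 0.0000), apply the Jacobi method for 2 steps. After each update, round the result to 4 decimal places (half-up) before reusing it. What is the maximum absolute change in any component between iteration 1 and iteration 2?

0.9143

Iteration 1:
  α = (12 - (2)·0.0000 - (-1)·0.0000) / (5) = 2.4000
  β = (8 - (2)·0.0000 - (-2)·0.0000) / (-7) = -1.1429
  γ = (11 - (4)·0.0000 - (2)·0.0000) / (8) = 1.3750
Iteration 2:
  α = (12 - (2)·-1.1429 - (-1)·1.3750) / (5) = 3.1322
  β = (8 - (2)·2.4000 - (-2)·1.3750) / (-7) = -0.8500
  γ = (11 - (4)·2.4000 - (2)·-1.1429) / (8) = 0.4607
Change: (0.7322, 0.2929, -0.9143) → max |·| = 0.9143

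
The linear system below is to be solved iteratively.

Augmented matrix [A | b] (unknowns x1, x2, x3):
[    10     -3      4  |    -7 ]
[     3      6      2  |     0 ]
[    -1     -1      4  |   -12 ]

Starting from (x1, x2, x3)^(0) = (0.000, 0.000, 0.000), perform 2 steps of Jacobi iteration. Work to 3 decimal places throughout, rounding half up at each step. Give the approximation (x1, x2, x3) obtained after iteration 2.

(0.500, 1.350, -3.175)

Iteration 1:
  x1 = (-7 - (-3)·0.000 - (4)·0.000) / (10) = -0.700
  x2 = (0 - (3)·0.000 - (2)·0.000) / (6) = 0.000
  x3 = (-12 - (-1)·0.000 - (-1)·0.000) / (4) = -3.000
Iteration 2:
  x1 = (-7 - (-3)·0.000 - (4)·-3.000) / (10) = 0.500
  x2 = (0 - (3)·-0.700 - (2)·-3.000) / (6) = 1.350
  x3 = (-12 - (-1)·-0.700 - (-1)·0.000) / (4) = -3.175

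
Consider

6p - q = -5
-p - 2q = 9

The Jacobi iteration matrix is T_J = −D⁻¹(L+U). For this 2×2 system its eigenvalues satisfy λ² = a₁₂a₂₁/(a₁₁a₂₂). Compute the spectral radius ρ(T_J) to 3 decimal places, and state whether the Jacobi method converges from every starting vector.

a₁₂a₂₁/(a₁₁a₂₂) = (-1)·(-1) / ((6)·(-2)) = -0.083333
ρ = √|-0.083333| = √0.083333 = 0.289
ρ < 1, so Jacobi converges

0.289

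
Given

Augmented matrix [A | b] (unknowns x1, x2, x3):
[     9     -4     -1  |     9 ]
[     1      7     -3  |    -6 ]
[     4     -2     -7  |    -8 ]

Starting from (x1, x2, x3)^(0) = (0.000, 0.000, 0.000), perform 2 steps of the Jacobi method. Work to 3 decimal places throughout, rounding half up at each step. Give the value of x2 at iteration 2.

-0.510

Iteration 1:
  x1 = (9 - (-4)·0.000 - (-1)·0.000) / (9) = 1.000
  x2 = (-6 - (1)·0.000 - (-3)·0.000) / (7) = -0.857
  x3 = (-8 - (4)·0.000 - (-2)·0.000) / (-7) = 1.143
Iteration 2:
  x1 = (9 - (-4)·-0.857 - (-1)·1.143) / (9) = 0.746
  x2 = (-6 - (1)·1.000 - (-3)·1.143) / (7) = -0.510
  x3 = (-8 - (4)·1.000 - (-2)·-0.857) / (-7) = 1.959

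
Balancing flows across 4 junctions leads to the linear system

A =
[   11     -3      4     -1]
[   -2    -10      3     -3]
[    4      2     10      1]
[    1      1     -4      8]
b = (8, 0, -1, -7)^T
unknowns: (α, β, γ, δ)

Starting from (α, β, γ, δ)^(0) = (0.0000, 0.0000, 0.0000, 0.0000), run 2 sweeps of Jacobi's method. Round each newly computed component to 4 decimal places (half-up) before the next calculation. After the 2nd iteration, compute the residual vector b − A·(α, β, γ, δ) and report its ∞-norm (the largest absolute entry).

0.9336

Iteration 1:
  α = (8 - (-3)·0.0000 - (4)·0.0000 - (-1)·0.0000) / (11) = 0.7273
  β = (0 - (-2)·0.0000 - (3)·0.0000 - (-3)·0.0000) / (-10) = 0.0000
  γ = (-1 - (4)·0.0000 - (2)·0.0000 - (1)·0.0000) / (10) = -0.1000
  δ = (-7 - (1)·0.0000 - (1)·0.0000 - (-4)·0.0000) / (8) = -0.8750
Iteration 2:
  α = (8 - (-3)·0.0000 - (4)·-0.1000 - (-1)·-0.8750) / (11) = 0.6841
  β = (0 - (-2)·0.7273 - (3)·-0.1000 - (-3)·-0.8750) / (-10) = 0.0870
  γ = (-1 - (4)·0.7273 - (2)·0.0000 - (1)·-0.8750) / (10) = -0.3034
  δ = (-7 - (1)·0.7273 - (1)·0.0000 - (-4)·-0.1000) / (8) = -1.0159
Residual b − A·x = (0.9336, 0.1007, 0.1395, -0.8575); ∞-norm = 0.9336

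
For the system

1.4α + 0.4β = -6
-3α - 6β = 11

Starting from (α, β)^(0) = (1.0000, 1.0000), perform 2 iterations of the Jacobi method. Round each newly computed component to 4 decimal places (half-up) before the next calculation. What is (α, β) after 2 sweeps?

(-3.6191, 0.4524)

Iteration 1:
  α = (-6 - (0.4)·1.0000) / (1.4) = -4.5714
  β = (11 - (-3)·1.0000) / (-6) = -2.3333
Iteration 2:
  α = (-6 - (0.4)·-2.3333) / (1.4) = -3.6191
  β = (11 - (-3)·-4.5714) / (-6) = 0.4524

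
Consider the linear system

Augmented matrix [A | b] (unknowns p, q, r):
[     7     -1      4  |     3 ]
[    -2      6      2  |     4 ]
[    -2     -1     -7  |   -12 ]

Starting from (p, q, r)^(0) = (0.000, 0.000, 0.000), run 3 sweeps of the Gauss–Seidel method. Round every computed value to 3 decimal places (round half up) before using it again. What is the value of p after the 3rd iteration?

-0.583

Iteration 1:
  p = (3 - (-1)·0.000 - (4)·0.000) / (7) = 0.429
  q = (4 - (-2)·0.429 - (2)·0.000) / (6) = 0.810
  r = (-12 - (-2)·0.429 - (-1)·0.810) / (-7) = 1.476
Iteration 2:
  p = (3 - (-1)·0.810 - (4)·1.476) / (7) = -0.299
  q = (4 - (-2)·-0.299 - (2)·1.476) / (6) = 0.075
  r = (-12 - (-2)·-0.299 - (-1)·0.075) / (-7) = 1.789
Iteration 3:
  p = (3 - (-1)·0.075 - (4)·1.789) / (7) = -0.583
  q = (4 - (-2)·-0.583 - (2)·1.789) / (6) = -0.124
  r = (-12 - (-2)·-0.583 - (-1)·-0.124) / (-7) = 1.899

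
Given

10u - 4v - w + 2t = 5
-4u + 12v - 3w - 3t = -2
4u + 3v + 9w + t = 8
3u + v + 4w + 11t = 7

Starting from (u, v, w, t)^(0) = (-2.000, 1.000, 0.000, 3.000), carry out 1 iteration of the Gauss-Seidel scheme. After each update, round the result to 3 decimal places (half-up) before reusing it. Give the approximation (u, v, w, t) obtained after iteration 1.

(0.300, 0.683, 0.195, 0.422)

Iteration 1:
  u = (5 - (-4)·1.000 - (-1)·0.000 - (2)·3.000) / (10) = 0.300
  v = (-2 - (-4)·0.300 - (-3)·0.000 - (-3)·3.000) / (12) = 0.683
  w = (8 - (4)·0.300 - (3)·0.683 - (1)·3.000) / (9) = 0.195
  t = (7 - (3)·0.300 - (1)·0.683 - (4)·0.195) / (11) = 0.422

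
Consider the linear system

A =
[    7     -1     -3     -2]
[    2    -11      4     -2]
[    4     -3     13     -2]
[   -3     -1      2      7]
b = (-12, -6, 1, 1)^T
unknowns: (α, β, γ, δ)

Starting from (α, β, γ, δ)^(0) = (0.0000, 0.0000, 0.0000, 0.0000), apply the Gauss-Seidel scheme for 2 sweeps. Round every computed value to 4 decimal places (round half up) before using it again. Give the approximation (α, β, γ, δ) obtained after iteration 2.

Iteration 1:
  α = (-12 - (-1)·0.0000 - (-3)·0.0000 - (-2)·0.0000) / (7) = -1.7143
  β = (-6 - (2)·-1.7143 - (4)·0.0000 - (-2)·0.0000) / (-11) = 0.2338
  γ = (1 - (4)·-1.7143 - (-3)·0.2338 - (-2)·0.0000) / (13) = 0.6584
  δ = (1 - (-3)·-1.7143 - (-1)·0.2338 - (2)·0.6584) / (7) = -0.7466
Iteration 2:
  α = (-12 - (-1)·0.2338 - (-3)·0.6584 - (-2)·-0.7466) / (7) = -1.6120
  β = (-6 - (2)·-1.6120 - (4)·0.6584 - (-2)·-0.7466) / (-11) = 0.6275
  γ = (1 - (4)·-1.6120 - (-3)·0.6275 - (-2)·-0.7466) / (13) = 0.6029
  δ = (1 - (-3)·-1.6120 - (-1)·0.6275 - (2)·0.6029) / (7) = -0.6306

(-1.6120, 0.6275, 0.6029, -0.6306)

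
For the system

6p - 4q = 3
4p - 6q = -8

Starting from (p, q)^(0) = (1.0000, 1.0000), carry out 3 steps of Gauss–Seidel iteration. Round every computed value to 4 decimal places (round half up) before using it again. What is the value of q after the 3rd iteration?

2.8244

Iteration 1:
  p = (3 - (-4)·1.0000) / (6) = 1.1667
  q = (-8 - (4)·1.1667) / (-6) = 2.1111
Iteration 2:
  p = (3 - (-4)·2.1111) / (6) = 1.9074
  q = (-8 - (4)·1.9074) / (-6) = 2.6049
Iteration 3:
  p = (3 - (-4)·2.6049) / (6) = 2.2366
  q = (-8 - (4)·2.2366) / (-6) = 2.8244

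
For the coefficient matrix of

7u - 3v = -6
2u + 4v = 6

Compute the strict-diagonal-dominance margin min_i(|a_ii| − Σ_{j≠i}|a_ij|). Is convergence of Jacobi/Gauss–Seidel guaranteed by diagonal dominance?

2

row 1: |7| − (3) = 4
row 2: |4| − (2) = 2
minimum over rows = 2 → strictly diagonally dominant (convergence guaranteed)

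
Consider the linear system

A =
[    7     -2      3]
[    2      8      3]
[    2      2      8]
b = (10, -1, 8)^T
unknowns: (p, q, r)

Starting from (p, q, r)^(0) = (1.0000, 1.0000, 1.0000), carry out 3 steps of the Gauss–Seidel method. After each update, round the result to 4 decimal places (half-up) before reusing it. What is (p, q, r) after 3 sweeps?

Iteration 1:
  p = (10 - (-2)·1.0000 - (3)·1.0000) / (7) = 1.2857
  q = (-1 - (2)·1.2857 - (3)·1.0000) / (8) = -0.8214
  r = (8 - (2)·1.2857 - (2)·-0.8214) / (8) = 0.8839
Iteration 2:
  p = (10 - (-2)·-0.8214 - (3)·0.8839) / (7) = 0.8151
  q = (-1 - (2)·0.8151 - (3)·0.8839) / (8) = -0.6602
  r = (8 - (2)·0.8151 - (2)·-0.6602) / (8) = 0.9613
Iteration 3:
  p = (10 - (-2)·-0.6602 - (3)·0.9613) / (7) = 0.8280
  q = (-1 - (2)·0.8280 - (3)·0.9613) / (8) = -0.6925
  r = (8 - (2)·0.8280 - (2)·-0.6925) / (8) = 0.9661

(0.8280, -0.6925, 0.9661)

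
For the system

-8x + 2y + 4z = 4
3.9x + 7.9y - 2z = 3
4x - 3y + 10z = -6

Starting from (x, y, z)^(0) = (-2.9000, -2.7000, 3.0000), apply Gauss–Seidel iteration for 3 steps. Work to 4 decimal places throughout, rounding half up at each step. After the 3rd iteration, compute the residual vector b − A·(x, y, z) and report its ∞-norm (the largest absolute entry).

Iteration 1:
  x = (4 - (2)·-2.7000 - (4)·3.0000) / (-8) = 0.3250
  y = (3 - (3.9)·0.3250 - (-2)·3.0000) / (7.9) = 0.9788
  z = (-6 - (4)·0.3250 - (-3)·0.9788) / (10) = -0.4364
Iteration 2:
  x = (4 - (2)·0.9788 - (4)·-0.4364) / (-8) = -0.4735
  y = (3 - (3.9)·-0.4735 - (-2)·-0.4364) / (7.9) = 0.5030
  z = (-6 - (4)·-0.4735 - (-3)·0.5030) / (10) = -0.2597
Iteration 3:
  x = (4 - (2)·0.5030 - (4)·-0.2597) / (-8) = -0.5041
  y = (3 - (3.9)·-0.5041 - (-2)·-0.2597) / (7.9) = 0.5629
  z = (-6 - (4)·-0.5041 - (-3)·0.5629) / (10) = -0.2295
Residual b − A·x = (-0.2406, 0.0601, 0.0001); ∞-norm = 0.2406

0.2406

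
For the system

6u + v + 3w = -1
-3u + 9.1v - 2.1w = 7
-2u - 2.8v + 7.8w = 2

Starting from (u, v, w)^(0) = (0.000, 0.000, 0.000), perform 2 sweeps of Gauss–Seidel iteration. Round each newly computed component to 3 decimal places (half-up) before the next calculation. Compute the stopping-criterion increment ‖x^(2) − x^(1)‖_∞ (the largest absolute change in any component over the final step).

Iteration 1:
  u = (-1 - (1)·0.000 - (3)·0.000) / (6) = -0.167
  v = (7 - (-3)·-0.167 - (-2.1)·0.000) / (9.1) = 0.714
  w = (2 - (-2)·-0.167 - (-2.8)·0.714) / (7.8) = 0.470
Iteration 2:
  u = (-1 - (1)·0.714 - (3)·0.470) / (6) = -0.521
  v = (7 - (-3)·-0.521 - (-2.1)·0.470) / (9.1) = 0.706
  w = (2 - (-2)·-0.521 - (-2.8)·0.706) / (7.8) = 0.376
Change: (-0.354, -0.008, -0.094) → max |·| = 0.354

0.354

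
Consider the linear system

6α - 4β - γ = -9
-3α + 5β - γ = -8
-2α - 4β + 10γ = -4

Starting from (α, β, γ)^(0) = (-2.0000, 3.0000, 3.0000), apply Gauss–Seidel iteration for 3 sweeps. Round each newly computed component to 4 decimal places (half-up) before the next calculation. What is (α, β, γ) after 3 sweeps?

(-3.6574, -4.1689, -2.7990)

Iteration 1:
  α = (-9 - (-4)·3.0000 - (-1)·3.0000) / (6) = 1.0000
  β = (-8 - (-3)·1.0000 - (-1)·3.0000) / (5) = -0.4000
  γ = (-4 - (-2)·1.0000 - (-4)·-0.4000) / (10) = -0.3600
Iteration 2:
  α = (-9 - (-4)·-0.4000 - (-1)·-0.3600) / (6) = -1.8267
  β = (-8 - (-3)·-1.8267 - (-1)·-0.3600) / (5) = -2.7680
  γ = (-4 - (-2)·-1.8267 - (-4)·-2.7680) / (10) = -1.8725
Iteration 3:
  α = (-9 - (-4)·-2.7680 - (-1)·-1.8725) / (6) = -3.6574
  β = (-8 - (-3)·-3.6574 - (-1)·-1.8725) / (5) = -4.1689
  γ = (-4 - (-2)·-3.6574 - (-4)·-4.1689) / (10) = -2.7990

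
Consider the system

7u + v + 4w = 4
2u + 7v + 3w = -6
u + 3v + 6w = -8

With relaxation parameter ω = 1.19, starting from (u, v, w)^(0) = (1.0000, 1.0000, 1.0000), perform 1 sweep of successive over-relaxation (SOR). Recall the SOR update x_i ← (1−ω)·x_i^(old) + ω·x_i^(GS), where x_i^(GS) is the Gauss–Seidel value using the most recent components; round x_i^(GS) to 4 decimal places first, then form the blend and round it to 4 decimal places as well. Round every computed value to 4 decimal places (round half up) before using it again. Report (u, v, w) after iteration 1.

(-0.3601, -1.5975, -0.7548)

Iteration 1:
  u: GS value = (4 - (1)·1.0000 - (4)·1.0000) / (7) = -0.1429;  u ← (1−ω)·1.0000 + ω·-0.1429 = -0.3601
  v: GS value = (-6 - (2)·-0.3601 - (3)·1.0000) / (7) = -1.1828;  v ← (1−ω)·1.0000 + ω·-1.1828 = -1.5975
  w: GS value = (-8 - (1)·-0.3601 - (3)·-1.5975) / (6) = -0.4746;  w ← (1−ω)·1.0000 + ω·-0.4746 = -0.7548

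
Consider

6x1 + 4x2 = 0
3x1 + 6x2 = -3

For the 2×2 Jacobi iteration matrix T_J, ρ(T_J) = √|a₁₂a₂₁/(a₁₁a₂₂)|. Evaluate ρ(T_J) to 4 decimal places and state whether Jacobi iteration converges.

0.5774

a₁₂a₂₁/(a₁₁a₂₂) = (4)·(3) / ((6)·(6)) = 0.333333
ρ = √|0.333333| = √0.333333 = 0.5774
ρ < 1, so Jacobi converges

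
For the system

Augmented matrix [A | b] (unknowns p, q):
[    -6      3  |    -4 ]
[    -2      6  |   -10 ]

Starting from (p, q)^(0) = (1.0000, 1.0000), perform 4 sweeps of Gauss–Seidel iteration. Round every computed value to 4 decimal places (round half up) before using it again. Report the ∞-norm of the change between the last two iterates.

0.0317

Iteration 1:
  p = (-4 - (3)·1.0000) / (-6) = 1.1667
  q = (-10 - (-2)·1.1667) / (6) = -1.2778
Iteration 2:
  p = (-4 - (3)·-1.2778) / (-6) = 0.0278
  q = (-10 - (-2)·0.0278) / (6) = -1.6574
Iteration 3:
  p = (-4 - (3)·-1.6574) / (-6) = -0.1620
  q = (-10 - (-2)·-0.1620) / (6) = -1.7207
Iteration 4:
  p = (-4 - (3)·-1.7207) / (-6) = -0.1937
  q = (-10 - (-2)·-0.1937) / (6) = -1.7312
Change: (-0.0317, -0.0105) → max |·| = 0.0317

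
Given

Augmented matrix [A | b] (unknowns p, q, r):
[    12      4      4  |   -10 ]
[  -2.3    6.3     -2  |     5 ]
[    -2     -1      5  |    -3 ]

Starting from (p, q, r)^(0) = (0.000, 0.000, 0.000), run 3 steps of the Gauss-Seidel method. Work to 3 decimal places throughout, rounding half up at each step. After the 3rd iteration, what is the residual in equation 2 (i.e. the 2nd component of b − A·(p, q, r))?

0.069

Iteration 1:
  p = (-10 - (4)·0.000 - (4)·0.000) / (12) = -0.833
  q = (5 - (-2.3)·-0.833 - (-2)·0.000) / (6.3) = 0.490
  r = (-3 - (-2)·-0.833 - (-1)·0.490) / (5) = -0.835
Iteration 2:
  p = (-10 - (4)·0.490 - (4)·-0.835) / (12) = -0.718
  q = (5 - (-2.3)·-0.718 - (-2)·-0.835) / (6.3) = 0.266
  r = (-3 - (-2)·-0.718 - (-1)·0.266) / (5) = -0.834
Iteration 3:
  p = (-10 - (4)·0.266 - (4)·-0.834) / (12) = -0.644
  q = (5 - (-2.3)·-0.644 - (-2)·-0.834) / (6.3) = 0.294
  r = (-3 - (-2)·-0.644 - (-1)·0.294) / (5) = -0.799
Residual b − A·x = (-0.252, 0.069, 0.001)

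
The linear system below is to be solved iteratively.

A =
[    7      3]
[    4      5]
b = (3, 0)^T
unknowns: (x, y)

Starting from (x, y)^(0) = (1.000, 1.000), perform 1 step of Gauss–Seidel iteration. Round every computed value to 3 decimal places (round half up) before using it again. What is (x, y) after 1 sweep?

(0.000, 0.000)

Iteration 1:
  x = (3 - (3)·1.000) / (7) = 0.000
  y = (0 - (4)·0.000) / (5) = 0.000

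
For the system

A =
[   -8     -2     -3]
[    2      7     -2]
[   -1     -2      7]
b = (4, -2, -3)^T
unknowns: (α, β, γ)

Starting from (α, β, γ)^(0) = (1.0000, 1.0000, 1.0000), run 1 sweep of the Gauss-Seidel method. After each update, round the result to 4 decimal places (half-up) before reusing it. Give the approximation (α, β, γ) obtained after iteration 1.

(-1.1250, 0.3214, -0.4975)

Iteration 1:
  α = (4 - (-2)·1.0000 - (-3)·1.0000) / (-8) = -1.1250
  β = (-2 - (2)·-1.1250 - (-2)·1.0000) / (7) = 0.3214
  γ = (-3 - (-1)·-1.1250 - (-2)·0.3214) / (7) = -0.4975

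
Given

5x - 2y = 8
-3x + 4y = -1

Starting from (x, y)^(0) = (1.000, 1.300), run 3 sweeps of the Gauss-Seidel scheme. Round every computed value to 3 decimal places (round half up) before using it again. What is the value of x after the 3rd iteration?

2.141

Iteration 1:
  x = (8 - (-2)·1.300) / (5) = 2.120
  y = (-1 - (-3)·2.120) / (4) = 1.340
Iteration 2:
  x = (8 - (-2)·1.340) / (5) = 2.136
  y = (-1 - (-3)·2.136) / (4) = 1.352
Iteration 3:
  x = (8 - (-2)·1.352) / (5) = 2.141
  y = (-1 - (-3)·2.141) / (4) = 1.356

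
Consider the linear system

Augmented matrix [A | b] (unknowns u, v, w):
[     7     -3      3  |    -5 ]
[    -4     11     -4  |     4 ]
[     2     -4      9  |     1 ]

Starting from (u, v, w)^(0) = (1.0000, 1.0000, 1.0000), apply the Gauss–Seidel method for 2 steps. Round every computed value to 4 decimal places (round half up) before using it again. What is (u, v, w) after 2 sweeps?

(-0.7186, 0.2760, 0.3935)

Iteration 1:
  u = (-5 - (-3)·1.0000 - (3)·1.0000) / (7) = -0.7143
  v = (4 - (-4)·-0.7143 - (-4)·1.0000) / (11) = 0.4675
  w = (1 - (2)·-0.7143 - (-4)·0.4675) / (9) = 0.4776
Iteration 2:
  u = (-5 - (-3)·0.4675 - (3)·0.4776) / (7) = -0.7186
  v = (4 - (-4)·-0.7186 - (-4)·0.4776) / (11) = 0.2760
  w = (1 - (2)·-0.7186 - (-4)·0.2760) / (9) = 0.3935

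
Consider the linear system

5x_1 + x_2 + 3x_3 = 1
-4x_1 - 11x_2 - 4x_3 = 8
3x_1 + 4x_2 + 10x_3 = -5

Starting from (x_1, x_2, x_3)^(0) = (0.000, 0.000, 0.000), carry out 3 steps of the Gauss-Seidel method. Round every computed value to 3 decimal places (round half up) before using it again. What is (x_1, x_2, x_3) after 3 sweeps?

Iteration 1:
  x_1 = (1 - (1)·0.000 - (3)·0.000) / (5) = 0.200
  x_2 = (8 - (-4)·0.200 - (-4)·0.000) / (-11) = -0.800
  x_3 = (-5 - (3)·0.200 - (4)·-0.800) / (10) = -0.240
Iteration 2:
  x_1 = (1 - (1)·-0.800 - (3)·-0.240) / (5) = 0.504
  x_2 = (8 - (-4)·0.504 - (-4)·-0.240) / (-11) = -0.823
  x_3 = (-5 - (3)·0.504 - (4)·-0.823) / (10) = -0.322
Iteration 3:
  x_1 = (1 - (1)·-0.823 - (3)·-0.322) / (5) = 0.558
  x_2 = (8 - (-4)·0.558 - (-4)·-0.322) / (-11) = -0.813
  x_3 = (-5 - (3)·0.558 - (4)·-0.813) / (10) = -0.342

(0.558, -0.813, -0.342)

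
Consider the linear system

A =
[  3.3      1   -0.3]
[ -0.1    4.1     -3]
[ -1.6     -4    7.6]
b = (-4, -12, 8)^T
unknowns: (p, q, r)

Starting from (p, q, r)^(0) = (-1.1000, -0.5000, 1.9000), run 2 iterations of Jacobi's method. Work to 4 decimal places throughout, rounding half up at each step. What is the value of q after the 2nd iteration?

Iteration 1:
  p = (-4 - (1)·-0.5000 - (-0.3)·1.9000) / (3.3) = -0.8879
  q = (-12 - (-0.1)·-1.1000 - (-3)·1.9000) / (4.1) = -1.5634
  r = (8 - (-1.6)·-1.1000 - (-4)·-0.5000) / (7.6) = 0.5579
Iteration 2:
  p = (-4 - (1)·-1.5634 - (-0.3)·0.5579) / (3.3) = -0.6876
  q = (-12 - (-0.1)·-0.8879 - (-3)·0.5579) / (4.1) = -2.5403
  r = (8 - (-1.6)·-0.8879 - (-4)·-1.5634) / (7.6) = 0.0429

-2.5403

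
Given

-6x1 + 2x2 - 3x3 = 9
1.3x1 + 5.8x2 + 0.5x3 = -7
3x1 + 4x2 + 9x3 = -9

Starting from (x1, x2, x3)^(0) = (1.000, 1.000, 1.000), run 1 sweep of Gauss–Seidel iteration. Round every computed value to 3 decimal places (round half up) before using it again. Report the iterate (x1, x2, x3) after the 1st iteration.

Iteration 1:
  x1 = (9 - (2)·1.000 - (-3)·1.000) / (-6) = -1.667
  x2 = (-7 - (1.3)·-1.667 - (0.5)·1.000) / (5.8) = -0.919
  x3 = (-9 - (3)·-1.667 - (4)·-0.919) / (9) = -0.036

(-1.667, -0.919, -0.036)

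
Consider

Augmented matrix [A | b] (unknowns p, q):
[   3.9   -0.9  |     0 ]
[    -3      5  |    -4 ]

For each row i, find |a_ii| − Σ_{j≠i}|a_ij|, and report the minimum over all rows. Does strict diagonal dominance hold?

2

row 1: |3.9| − (0.9) = 3
row 2: |5| − (3) = 2
minimum over rows = 2 → strictly diagonally dominant (convergence guaranteed)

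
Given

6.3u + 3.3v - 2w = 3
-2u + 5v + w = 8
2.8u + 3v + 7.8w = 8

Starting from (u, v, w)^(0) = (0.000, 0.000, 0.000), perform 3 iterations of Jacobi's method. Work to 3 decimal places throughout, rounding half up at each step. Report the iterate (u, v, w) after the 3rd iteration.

(-0.278, 1.538, 0.429)

Iteration 1:
  u = (3 - (3.3)·0.000 - (-2)·0.000) / (6.3) = 0.476
  v = (8 - (-2)·0.000 - (1)·0.000) / (5) = 1.600
  w = (8 - (2.8)·0.000 - (3)·0.000) / (7.8) = 1.026
Iteration 2:
  u = (3 - (3.3)·1.600 - (-2)·1.026) / (6.3) = -0.036
  v = (8 - (-2)·0.476 - (1)·1.026) / (5) = 1.585
  w = (8 - (2.8)·0.476 - (3)·1.600) / (7.8) = 0.239
Iteration 3:
  u = (3 - (3.3)·1.585 - (-2)·0.239) / (6.3) = -0.278
  v = (8 - (-2)·-0.036 - (1)·0.239) / (5) = 1.538
  w = (8 - (2.8)·-0.036 - (3)·1.585) / (7.8) = 0.429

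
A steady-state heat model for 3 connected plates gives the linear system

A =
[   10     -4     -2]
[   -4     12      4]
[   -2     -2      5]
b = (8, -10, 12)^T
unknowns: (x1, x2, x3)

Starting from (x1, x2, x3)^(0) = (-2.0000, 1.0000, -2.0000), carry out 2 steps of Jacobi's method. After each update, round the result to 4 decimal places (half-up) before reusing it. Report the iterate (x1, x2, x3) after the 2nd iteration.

(0.8667, -1.2333, 2.3867)

Iteration 1:
  x1 = (8 - (-4)·1.0000 - (-2)·-2.0000) / (10) = 0.8000
  x2 = (-10 - (-4)·-2.0000 - (4)·-2.0000) / (12) = -0.8333
  x3 = (12 - (-2)·-2.0000 - (-2)·1.0000) / (5) = 2.0000
Iteration 2:
  x1 = (8 - (-4)·-0.8333 - (-2)·2.0000) / (10) = 0.8667
  x2 = (-10 - (-4)·0.8000 - (4)·2.0000) / (12) = -1.2333
  x3 = (12 - (-2)·0.8000 - (-2)·-0.8333) / (5) = 2.3867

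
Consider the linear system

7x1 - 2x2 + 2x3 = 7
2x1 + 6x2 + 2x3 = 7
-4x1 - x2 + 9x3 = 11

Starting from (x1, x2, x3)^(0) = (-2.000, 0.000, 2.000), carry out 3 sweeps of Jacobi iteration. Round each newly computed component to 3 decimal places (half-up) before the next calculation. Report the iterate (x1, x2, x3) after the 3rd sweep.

Iteration 1:
  x1 = (7 - (-2)·0.000 - (2)·2.000) / (7) = 0.429
  x2 = (7 - (2)·-2.000 - (2)·2.000) / (6) = 1.167
  x3 = (11 - (-4)·-2.000 - (-1)·0.000) / (9) = 0.333
Iteration 2:
  x1 = (7 - (-2)·1.167 - (2)·0.333) / (7) = 1.238
  x2 = (7 - (2)·0.429 - (2)·0.333) / (6) = 0.913
  x3 = (11 - (-4)·0.429 - (-1)·1.167) / (9) = 1.543
Iteration 3:
  x1 = (7 - (-2)·0.913 - (2)·1.543) / (7) = 0.820
  x2 = (7 - (2)·1.238 - (2)·1.543) / (6) = 0.240
  x3 = (11 - (-4)·1.238 - (-1)·0.913) / (9) = 1.874

(0.820, 0.240, 1.874)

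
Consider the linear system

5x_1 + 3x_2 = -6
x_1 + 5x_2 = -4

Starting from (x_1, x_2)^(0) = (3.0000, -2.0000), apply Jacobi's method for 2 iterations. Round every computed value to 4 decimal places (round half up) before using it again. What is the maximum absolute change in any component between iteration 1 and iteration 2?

Iteration 1:
  x_1 = (-6 - (3)·-2.0000) / (5) = 0.0000
  x_2 = (-4 - (1)·3.0000) / (5) = -1.4000
Iteration 2:
  x_1 = (-6 - (3)·-1.4000) / (5) = -0.3600
  x_2 = (-4 - (1)·0.0000) / (5) = -0.8000
Change: (-0.3600, 0.6000) → max |·| = 0.6000

0.6000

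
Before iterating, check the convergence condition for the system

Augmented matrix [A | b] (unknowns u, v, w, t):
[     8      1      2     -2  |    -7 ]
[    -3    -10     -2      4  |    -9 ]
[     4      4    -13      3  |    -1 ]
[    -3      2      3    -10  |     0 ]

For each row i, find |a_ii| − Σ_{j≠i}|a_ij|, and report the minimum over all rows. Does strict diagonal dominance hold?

1

row 1: |8| − (1+2+2) = 3
row 2: |-10| − (3+2+4) = 1
row 3: |-13| − (4+4+3) = 2
row 4: |-10| − (3+2+3) = 2
minimum over rows = 1 → strictly diagonally dominant (convergence guaranteed)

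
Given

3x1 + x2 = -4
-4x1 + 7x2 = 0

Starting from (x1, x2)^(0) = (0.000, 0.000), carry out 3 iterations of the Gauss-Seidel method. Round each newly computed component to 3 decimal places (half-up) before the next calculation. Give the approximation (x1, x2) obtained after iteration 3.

(-1.128, -0.645)

Iteration 1:
  x1 = (-4 - (1)·0.000) / (3) = -1.333
  x2 = (0 - (-4)·-1.333) / (7) = -0.762
Iteration 2:
  x1 = (-4 - (1)·-0.762) / (3) = -1.079
  x2 = (0 - (-4)·-1.079) / (7) = -0.617
Iteration 3:
  x1 = (-4 - (1)·-0.617) / (3) = -1.128
  x2 = (0 - (-4)·-1.128) / (7) = -0.645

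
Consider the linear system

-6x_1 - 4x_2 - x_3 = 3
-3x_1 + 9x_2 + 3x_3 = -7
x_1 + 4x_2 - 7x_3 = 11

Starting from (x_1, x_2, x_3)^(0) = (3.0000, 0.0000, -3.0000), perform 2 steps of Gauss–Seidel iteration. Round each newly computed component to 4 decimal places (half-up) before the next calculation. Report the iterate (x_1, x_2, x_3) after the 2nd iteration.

Iteration 1:
  x_1 = (3 - (-4)·0.0000 - (-1)·-3.0000) / (-6) = 0.0000
  x_2 = (-7 - (-3)·0.0000 - (3)·-3.0000) / (9) = 0.2222
  x_3 = (11 - (1)·0.0000 - (4)·0.2222) / (-7) = -1.4445
Iteration 2:
  x_1 = (3 - (-4)·0.2222 - (-1)·-1.4445) / (-6) = -0.4074
  x_2 = (-7 - (-3)·-0.4074 - (3)·-1.4445) / (9) = -0.4321
  x_3 = (11 - (1)·-0.4074 - (4)·-0.4321) / (-7) = -1.8765

(-0.4074, -0.4321, -1.8765)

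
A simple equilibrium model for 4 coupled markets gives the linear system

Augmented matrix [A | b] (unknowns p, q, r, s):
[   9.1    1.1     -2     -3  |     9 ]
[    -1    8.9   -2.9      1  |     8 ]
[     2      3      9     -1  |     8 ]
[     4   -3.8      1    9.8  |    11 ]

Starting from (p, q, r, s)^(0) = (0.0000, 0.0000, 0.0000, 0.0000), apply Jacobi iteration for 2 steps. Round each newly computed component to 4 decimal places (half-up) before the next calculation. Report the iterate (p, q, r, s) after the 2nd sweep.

Iteration 1:
  p = (9 - (1.1)·0.0000 - (-2)·0.0000 - (-3)·0.0000) / (9.1) = 0.9890
  q = (8 - (-1)·0.0000 - (-2.9)·0.0000 - (1)·0.0000) / (8.9) = 0.8989
  r = (8 - (2)·0.0000 - (3)·0.0000 - (-1)·0.0000) / (9) = 0.8889
  s = (11 - (4)·0.0000 - (-3.8)·0.0000 - (1)·0.0000) / (9.8) = 1.1224
Iteration 2:
  p = (9 - (1.1)·0.8989 - (-2)·0.8889 - (-3)·1.1224) / (9.1) = 1.4457
  q = (8 - (-1)·0.9890 - (-2.9)·0.8889 - (1)·1.1224) / (8.9) = 1.1735
  r = (8 - (2)·0.9890 - (3)·0.8989 - (-1)·1.1224) / (9) = 0.4942
  s = (11 - (4)·0.9890 - (-3.8)·0.8989 - (1)·0.8889) / (9.8) = 0.9766

(1.4457, 1.1735, 0.4942, 0.9766)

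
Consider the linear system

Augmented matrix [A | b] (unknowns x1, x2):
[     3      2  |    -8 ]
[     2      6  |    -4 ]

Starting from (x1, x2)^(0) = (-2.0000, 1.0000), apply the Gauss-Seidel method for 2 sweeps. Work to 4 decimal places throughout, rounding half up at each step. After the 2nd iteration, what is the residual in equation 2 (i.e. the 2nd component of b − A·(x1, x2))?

-0.0002

Iteration 1:
  x1 = (-8 - (2)·1.0000) / (3) = -3.3333
  x2 = (-4 - (2)·-3.3333) / (6) = 0.4444
Iteration 2:
  x1 = (-8 - (2)·0.4444) / (3) = -2.9629
  x2 = (-4 - (2)·-2.9629) / (6) = 0.3210
Residual b − A·x = (0.2467, -0.0002)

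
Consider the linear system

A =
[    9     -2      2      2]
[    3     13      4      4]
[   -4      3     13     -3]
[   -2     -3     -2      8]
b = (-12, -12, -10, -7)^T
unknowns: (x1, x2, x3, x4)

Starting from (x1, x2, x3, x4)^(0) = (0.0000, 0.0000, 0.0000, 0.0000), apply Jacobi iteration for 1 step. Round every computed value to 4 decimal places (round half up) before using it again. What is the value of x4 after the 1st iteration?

-0.8750

Iteration 1:
  x1 = (-12 - (-2)·0.0000 - (2)·0.0000 - (2)·0.0000) / (9) = -1.3333
  x2 = (-12 - (3)·0.0000 - (4)·0.0000 - (4)·0.0000) / (13) = -0.9231
  x3 = (-10 - (-4)·0.0000 - (3)·0.0000 - (-3)·0.0000) / (13) = -0.7692
  x4 = (-7 - (-2)·0.0000 - (-3)·0.0000 - (-2)·0.0000) / (8) = -0.8750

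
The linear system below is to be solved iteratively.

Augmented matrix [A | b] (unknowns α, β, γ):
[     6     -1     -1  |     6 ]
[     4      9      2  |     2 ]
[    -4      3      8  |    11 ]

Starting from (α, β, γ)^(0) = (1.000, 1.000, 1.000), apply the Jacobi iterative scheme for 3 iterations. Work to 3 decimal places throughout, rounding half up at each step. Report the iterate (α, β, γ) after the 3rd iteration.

(1.251, -0.791, 2.227)

Iteration 1:
  α = (6 - (-1)·1.000 - (-1)·1.000) / (6) = 1.333
  β = (2 - (4)·1.000 - (2)·1.000) / (9) = -0.444
  γ = (11 - (-4)·1.000 - (3)·1.000) / (8) = 1.500
Iteration 2:
  α = (6 - (-1)·-0.444 - (-1)·1.500) / (6) = 1.176
  β = (2 - (4)·1.333 - (2)·1.500) / (9) = -0.704
  γ = (11 - (-4)·1.333 - (3)·-0.444) / (8) = 2.208
Iteration 3:
  α = (6 - (-1)·-0.704 - (-1)·2.208) / (6) = 1.251
  β = (2 - (4)·1.176 - (2)·2.208) / (9) = -0.791
  γ = (11 - (-4)·1.176 - (3)·-0.704) / (8) = 2.227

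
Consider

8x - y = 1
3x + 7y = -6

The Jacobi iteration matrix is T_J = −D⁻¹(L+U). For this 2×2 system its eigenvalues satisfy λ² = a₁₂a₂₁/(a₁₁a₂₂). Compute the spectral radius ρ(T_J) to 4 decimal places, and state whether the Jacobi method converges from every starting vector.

0.2315

a₁₂a₂₁/(a₁₁a₂₂) = (-1)·(3) / ((8)·(7)) = -0.053571
ρ = √|-0.053571| = √0.053571 = 0.2315
ρ < 1, so Jacobi converges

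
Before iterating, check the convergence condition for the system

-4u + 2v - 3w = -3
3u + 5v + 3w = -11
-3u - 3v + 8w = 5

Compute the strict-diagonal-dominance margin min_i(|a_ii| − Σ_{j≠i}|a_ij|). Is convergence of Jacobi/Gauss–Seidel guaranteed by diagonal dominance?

row 1: |-4| − (2+3) = -1
row 2: |5| − (3+3) = -1
row 3: |8| − (3+3) = 2
minimum over rows = -1 → not strictly diagonally dominant

-1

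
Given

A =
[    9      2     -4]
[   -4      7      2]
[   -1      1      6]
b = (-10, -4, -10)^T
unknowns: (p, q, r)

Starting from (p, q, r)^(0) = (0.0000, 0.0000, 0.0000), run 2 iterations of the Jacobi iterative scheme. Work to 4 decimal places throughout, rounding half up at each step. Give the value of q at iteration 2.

-0.7301

Iteration 1:
  p = (-10 - (2)·0.0000 - (-4)·0.0000) / (9) = -1.1111
  q = (-4 - (-4)·0.0000 - (2)·0.0000) / (7) = -0.5714
  r = (-10 - (-1)·0.0000 - (1)·0.0000) / (6) = -1.6667
Iteration 2:
  p = (-10 - (2)·-0.5714 - (-4)·-1.6667) / (9) = -1.7249
  q = (-4 - (-4)·-1.1111 - (2)·-1.6667) / (7) = -0.7301
  r = (-10 - (-1)·-1.1111 - (1)·-0.5714) / (6) = -1.7566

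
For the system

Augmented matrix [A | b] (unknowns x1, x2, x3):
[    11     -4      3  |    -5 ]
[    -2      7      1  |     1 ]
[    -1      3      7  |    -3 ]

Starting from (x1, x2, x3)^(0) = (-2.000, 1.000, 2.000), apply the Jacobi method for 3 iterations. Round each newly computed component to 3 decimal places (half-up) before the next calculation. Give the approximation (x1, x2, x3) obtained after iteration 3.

Iteration 1:
  x1 = (-5 - (-4)·1.000 - (3)·2.000) / (11) = -0.636
  x2 = (1 - (-2)·-2.000 - (1)·2.000) / (7) = -0.714
  x3 = (-3 - (-1)·-2.000 - (3)·1.000) / (7) = -1.143
Iteration 2:
  x1 = (-5 - (-4)·-0.714 - (3)·-1.143) / (11) = -0.402
  x2 = (1 - (-2)·-0.636 - (1)·-1.143) / (7) = 0.124
  x3 = (-3 - (-1)·-0.636 - (3)·-0.714) / (7) = -0.213
Iteration 3:
  x1 = (-5 - (-4)·0.124 - (3)·-0.213) / (11) = -0.351
  x2 = (1 - (-2)·-0.402 - (1)·-0.213) / (7) = 0.058
  x3 = (-3 - (-1)·-0.402 - (3)·0.124) / (7) = -0.539

(-0.351, 0.058, -0.539)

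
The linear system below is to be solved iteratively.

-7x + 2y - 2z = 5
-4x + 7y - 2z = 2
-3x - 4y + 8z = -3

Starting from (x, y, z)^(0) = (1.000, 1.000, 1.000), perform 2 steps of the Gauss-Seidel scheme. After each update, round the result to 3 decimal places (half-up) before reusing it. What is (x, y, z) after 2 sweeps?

Iteration 1:
  x = (5 - (2)·1.000 - (-2)·1.000) / (-7) = -0.714
  y = (2 - (-4)·-0.714 - (-2)·1.000) / (7) = 0.163
  z = (-3 - (-3)·-0.714 - (-4)·0.163) / (8) = -0.561
Iteration 2:
  x = (5 - (2)·0.163 - (-2)·-0.561) / (-7) = -0.507
  y = (2 - (-4)·-0.507 - (-2)·-0.561) / (7) = -0.164
  z = (-3 - (-3)·-0.507 - (-4)·-0.164) / (8) = -0.647

(-0.507, -0.164, -0.647)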